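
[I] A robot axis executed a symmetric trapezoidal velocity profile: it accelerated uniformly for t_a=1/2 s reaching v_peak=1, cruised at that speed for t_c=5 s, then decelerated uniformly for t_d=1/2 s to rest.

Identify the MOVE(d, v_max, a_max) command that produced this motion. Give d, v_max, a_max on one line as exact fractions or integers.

d=11/2 v_max=1 a_max=2

a_max = 1/(1/2) = 2
d_a = ½·1·1/2 = 1/4; d_c = 1·5 = 5
d = 2·1/4 + 5 = 11/2
t_c = 5 > 0 → v_max = v_peak = 1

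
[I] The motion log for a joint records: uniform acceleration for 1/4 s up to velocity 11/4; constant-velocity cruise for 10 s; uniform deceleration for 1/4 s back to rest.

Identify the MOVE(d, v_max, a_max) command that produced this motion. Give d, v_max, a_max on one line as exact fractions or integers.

d=451/16 v_max=11/4 a_max=11

a_max = (11/4)/(1/4) = 11
d_a = ½·11/4·1/4 = 11/32; d_c = 11/4·10 = 55/2
d = 2·11/32 + 55/2 = 451/16
t_c = 10 > 0 ⇒ limit active, v_max = 11/4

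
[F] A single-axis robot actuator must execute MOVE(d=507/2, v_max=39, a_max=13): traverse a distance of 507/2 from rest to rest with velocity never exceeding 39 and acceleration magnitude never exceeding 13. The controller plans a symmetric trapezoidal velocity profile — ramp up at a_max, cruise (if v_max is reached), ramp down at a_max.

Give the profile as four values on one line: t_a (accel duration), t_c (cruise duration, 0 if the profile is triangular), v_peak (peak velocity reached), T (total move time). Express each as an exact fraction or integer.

(v_max)²/a_max = 39²/13 = 117
507/2 ≥ 117 → trapezoidal
t_a = 39/13 = 3; v_peak = 39
d_cruise = 507/2 − 117 = 273/2; t_c = (273/2)/39 = 7/2
T = 2·3 + 7/2 = 19/2

t_a=3 t_c=7/2 v_peak=39 T=19/2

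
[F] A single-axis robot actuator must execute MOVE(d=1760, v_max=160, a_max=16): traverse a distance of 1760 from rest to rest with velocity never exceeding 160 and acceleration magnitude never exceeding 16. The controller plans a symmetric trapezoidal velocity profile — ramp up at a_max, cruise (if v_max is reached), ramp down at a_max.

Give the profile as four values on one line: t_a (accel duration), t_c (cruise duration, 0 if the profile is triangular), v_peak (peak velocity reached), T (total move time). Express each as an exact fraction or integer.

v_max²/a_max = 160²/16 = 1600
1760 ≥ 1600 so v_max reached
t_a = 160/16 = 10; v_peak = 160
d_cruise = 1760 − 1600 = 160; t_c = 160/160 = 1
T = 2·10 + 1 = 21

t_a=10 t_c=1 v_peak=160 T=21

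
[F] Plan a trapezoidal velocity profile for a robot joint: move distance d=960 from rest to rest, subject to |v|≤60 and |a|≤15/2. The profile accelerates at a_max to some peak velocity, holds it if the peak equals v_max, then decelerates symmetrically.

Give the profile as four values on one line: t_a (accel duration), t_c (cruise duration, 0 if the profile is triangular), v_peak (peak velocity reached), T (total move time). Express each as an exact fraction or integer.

t_a=8 t_c=8 v_peak=60 T=24

v_max²/a_max = 60²/(15/2) = 480
960 ≥ 480 so v_max reached
t_a = 60/(15/2) = 8; v_peak = 60
d_cruise = 960 − 480 = 480; t_c = 480/60 = 8
T = 2·8 + 8 = 24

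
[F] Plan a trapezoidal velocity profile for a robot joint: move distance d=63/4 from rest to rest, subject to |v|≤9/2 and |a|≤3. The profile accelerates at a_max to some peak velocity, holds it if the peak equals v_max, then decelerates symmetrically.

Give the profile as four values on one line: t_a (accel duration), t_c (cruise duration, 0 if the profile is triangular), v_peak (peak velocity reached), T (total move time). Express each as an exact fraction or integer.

vₘ²/aₘ = (9/2)²/3 = 27/4
63/4 ≥ 27/4 so v_max reached
t_a = (9/2)/3 = 3/2; v_peak = 9/2
d_cruise = 63/4 − 27/4 = 9; t_c = 9/(9/2) = 2
T = 2·3/2 + 2 = 5

t_a=3/2 t_c=2 v_peak=9/2 T=5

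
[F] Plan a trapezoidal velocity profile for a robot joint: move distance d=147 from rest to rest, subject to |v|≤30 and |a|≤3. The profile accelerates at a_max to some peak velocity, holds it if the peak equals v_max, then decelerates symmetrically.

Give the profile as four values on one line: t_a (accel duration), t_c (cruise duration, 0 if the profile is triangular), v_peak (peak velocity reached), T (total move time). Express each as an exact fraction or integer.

t_a=7 t_c=0 v_peak=21 T=14

(v_max)²/a_max = 30²/3 = 300
147 < 300 ⇒ no cruise
v_peak = √(147·3) = √441 = 21
t_a = 21/3 = 7; t_c = 0
T = 2·7 = 14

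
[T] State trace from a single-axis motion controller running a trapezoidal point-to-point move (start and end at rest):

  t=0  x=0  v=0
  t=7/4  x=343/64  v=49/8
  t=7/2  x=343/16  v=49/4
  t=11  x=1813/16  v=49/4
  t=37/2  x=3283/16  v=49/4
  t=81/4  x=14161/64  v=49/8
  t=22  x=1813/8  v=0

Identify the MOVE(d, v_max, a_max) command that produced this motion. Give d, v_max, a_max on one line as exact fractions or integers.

d=1813/8 v_max=49/4 a_max=7/2

final state: t=22, x=1813/8, v=0 → d = 1813/8
a_max = (49/8−0)/(7/4−0) = 7/2
max v = 49/4 over t∈[7/2,37/2] → v_max = 49/4
check: 49/4·(7/2+15) = 1813/8 ✓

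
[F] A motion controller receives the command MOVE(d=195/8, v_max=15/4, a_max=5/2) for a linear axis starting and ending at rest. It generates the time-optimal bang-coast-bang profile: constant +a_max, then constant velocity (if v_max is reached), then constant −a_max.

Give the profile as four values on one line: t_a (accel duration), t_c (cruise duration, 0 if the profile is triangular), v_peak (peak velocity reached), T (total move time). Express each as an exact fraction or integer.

(v_max)²/a_max = (15/4)²/(5/2) = 45/8
195/8 ≥ 45/8 → trapezoidal
t_a = (15/4)/(5/2) = 3/2; v_peak = 15/4
d_cruise = 195/8 − 45/8 = 75/4; t_c = (75/4)/(15/4) = 5
T = 2·3/2 + 5 = 8

t_a=3/2 t_c=5 v_peak=15/4 T=8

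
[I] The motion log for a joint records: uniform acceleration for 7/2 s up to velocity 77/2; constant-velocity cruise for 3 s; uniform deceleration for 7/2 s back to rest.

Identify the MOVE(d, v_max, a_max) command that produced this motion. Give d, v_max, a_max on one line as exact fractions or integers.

d=1001/4 v_max=77/2 a_max=11

a_max = (77/2)/(7/2) = 11
d_a = ½·77/2·7/2 = 539/8; d_c = 77/2·3 = 231/2
d = 2·539/8 + 231/2 = 1001/4
t_c = 3 > 0 → v_max = v_peak = 77/2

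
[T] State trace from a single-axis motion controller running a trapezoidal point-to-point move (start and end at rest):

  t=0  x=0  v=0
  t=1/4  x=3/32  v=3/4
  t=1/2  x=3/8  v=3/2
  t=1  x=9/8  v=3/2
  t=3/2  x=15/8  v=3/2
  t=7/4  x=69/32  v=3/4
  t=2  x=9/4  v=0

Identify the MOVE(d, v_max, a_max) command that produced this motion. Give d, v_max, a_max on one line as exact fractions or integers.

d=9/4 v_max=3/2 a_max=3

final state: t=2, x=9/4, v=0 → d = 9/4
a_max = (3/4−0)/(1/4−0) = 3
max v = 3/2 over t∈[1/2,3/2] → v_max = 3/2
check: 3/2·(1/2+1) = 9/4 ✓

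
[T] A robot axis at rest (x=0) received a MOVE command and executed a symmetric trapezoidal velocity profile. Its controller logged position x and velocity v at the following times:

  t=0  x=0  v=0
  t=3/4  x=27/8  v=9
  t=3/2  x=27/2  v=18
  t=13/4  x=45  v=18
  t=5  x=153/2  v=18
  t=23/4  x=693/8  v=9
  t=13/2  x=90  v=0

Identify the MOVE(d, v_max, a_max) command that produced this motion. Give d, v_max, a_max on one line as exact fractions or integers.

final state: t=13/2, x=90, v=0 → d = 90
a_max = (9−0)/(3/4−0) = 12
max v = 18 over t∈[3/2,5] → v_max = 18
check: 18·(3/2+7/2) = 90 ✓

d=90 v_max=18 a_max=12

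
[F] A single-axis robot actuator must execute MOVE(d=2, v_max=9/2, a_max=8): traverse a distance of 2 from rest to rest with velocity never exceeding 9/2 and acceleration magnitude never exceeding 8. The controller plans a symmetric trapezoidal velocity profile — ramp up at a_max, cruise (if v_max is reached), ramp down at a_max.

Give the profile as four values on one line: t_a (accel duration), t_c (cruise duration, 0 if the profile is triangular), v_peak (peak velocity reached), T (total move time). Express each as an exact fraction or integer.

t_a=1/2 t_c=0 v_peak=4 T=1

vₘ²/aₘ = (9/2)²/8 = 81/32
2 < 81/32 so t_c = 0
v_peak = √(2·8) = √16 = 4
t_a = 4/8 = 1/2; t_c = 0
T = 2·1/2 = 1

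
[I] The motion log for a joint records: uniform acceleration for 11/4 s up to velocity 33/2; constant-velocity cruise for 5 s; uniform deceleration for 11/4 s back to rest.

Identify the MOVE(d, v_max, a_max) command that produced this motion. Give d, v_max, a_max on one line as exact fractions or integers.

a_max = (33/2)/(11/4) = 6
d_a = ½·33/2·11/4 = 363/16; d_c = 33/2·5 = 165/2
d = 2·363/16 + 165/2 = 1023/8
t_c = 5 > 0 → v_max = v_peak = 33/2

d=1023/8 v_max=33/2 a_max=6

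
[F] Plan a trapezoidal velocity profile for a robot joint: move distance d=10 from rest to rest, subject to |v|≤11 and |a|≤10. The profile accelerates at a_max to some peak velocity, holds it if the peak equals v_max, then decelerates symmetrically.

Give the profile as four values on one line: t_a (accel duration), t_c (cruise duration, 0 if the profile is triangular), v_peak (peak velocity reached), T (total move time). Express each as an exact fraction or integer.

(v_max)²/a_max = 11²/10 = 121/10
10 < 121/10 ⇒ no cruise
v_peak = √(10·10) = √100 = 10
t_a = 10/10 = 1; t_c = 0
T = 2·1 = 2

t_a=1 t_c=0 v_peak=10 T=2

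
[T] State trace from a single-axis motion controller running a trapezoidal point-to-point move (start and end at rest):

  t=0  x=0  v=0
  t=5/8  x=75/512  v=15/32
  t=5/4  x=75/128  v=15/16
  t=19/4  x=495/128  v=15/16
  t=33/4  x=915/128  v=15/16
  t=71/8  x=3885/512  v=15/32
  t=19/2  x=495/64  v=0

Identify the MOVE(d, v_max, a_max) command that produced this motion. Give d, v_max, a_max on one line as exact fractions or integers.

final state: t=19/2, x=495/64, v=0 → d = 495/64
a_max = (15/32−0)/(5/8−0) = 3/4
max v = 15/16 over t∈[5/4,33/4] → v_max = 15/16
check: 15/16·(5/4+7) = 495/64 ✓

d=495/64 v_max=15/16 a_max=3/4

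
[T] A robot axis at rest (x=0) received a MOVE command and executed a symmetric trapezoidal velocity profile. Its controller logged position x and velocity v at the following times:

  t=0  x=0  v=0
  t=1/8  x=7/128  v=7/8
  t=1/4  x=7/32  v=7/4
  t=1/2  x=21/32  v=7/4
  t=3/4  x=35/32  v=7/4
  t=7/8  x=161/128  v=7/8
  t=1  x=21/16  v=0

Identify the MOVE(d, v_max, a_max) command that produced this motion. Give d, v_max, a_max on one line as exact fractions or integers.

final state: t=1, x=21/16, v=0 → d = 21/16
a_max = (7/8−0)/(1/8−0) = 7
max v = 7/4 over t∈[1/4,3/4] → v_max = 7/4
check: 7/4·(1/4+1/2) = 21/16 ✓

d=21/16 v_max=7/4 a_max=7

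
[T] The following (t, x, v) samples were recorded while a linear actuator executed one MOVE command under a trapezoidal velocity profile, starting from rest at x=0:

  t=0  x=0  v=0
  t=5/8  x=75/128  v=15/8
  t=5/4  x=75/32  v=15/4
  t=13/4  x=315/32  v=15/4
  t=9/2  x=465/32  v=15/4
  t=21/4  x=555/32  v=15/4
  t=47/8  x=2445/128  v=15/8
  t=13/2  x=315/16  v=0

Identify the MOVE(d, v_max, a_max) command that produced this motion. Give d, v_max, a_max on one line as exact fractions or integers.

final state: t=13/2, x=315/16, v=0 → d = 315/16
a_max = (15/8−0)/(5/8−0) = 3
max v = 15/4 over t∈[5/4,21/4] → v_max = 15/4
check: 15/4·(5/4+4) = 315/16 ✓

d=315/16 v_max=15/4 a_max=3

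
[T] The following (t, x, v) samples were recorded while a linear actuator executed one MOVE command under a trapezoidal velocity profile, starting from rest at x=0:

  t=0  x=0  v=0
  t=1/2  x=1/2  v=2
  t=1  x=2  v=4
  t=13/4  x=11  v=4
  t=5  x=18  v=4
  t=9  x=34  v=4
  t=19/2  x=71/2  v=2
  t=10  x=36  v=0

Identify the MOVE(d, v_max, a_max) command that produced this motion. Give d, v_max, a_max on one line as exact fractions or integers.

final state: t=10, x=36, v=0 → d = 36
a_max = (2−0)/(1/2−0) = 4
max v = 4 over t∈[1,9] → v_max = 4
check: 4·(1+8) = 36 ✓

d=36 v_max=4 a_max=4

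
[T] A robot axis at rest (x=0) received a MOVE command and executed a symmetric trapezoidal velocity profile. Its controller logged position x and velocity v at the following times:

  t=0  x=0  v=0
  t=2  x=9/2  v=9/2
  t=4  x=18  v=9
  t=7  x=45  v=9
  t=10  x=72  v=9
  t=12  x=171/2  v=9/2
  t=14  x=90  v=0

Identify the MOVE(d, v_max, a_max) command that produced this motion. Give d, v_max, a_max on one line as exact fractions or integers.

d=90 v_max=9 a_max=9/4

final state: t=14, x=90, v=0 → d = 90
a_max = (9/2−0)/(2−0) = 9/4
max v = 9 over t∈[4,10] → v_max = 9
check: 9·(4+6) = 90 ✓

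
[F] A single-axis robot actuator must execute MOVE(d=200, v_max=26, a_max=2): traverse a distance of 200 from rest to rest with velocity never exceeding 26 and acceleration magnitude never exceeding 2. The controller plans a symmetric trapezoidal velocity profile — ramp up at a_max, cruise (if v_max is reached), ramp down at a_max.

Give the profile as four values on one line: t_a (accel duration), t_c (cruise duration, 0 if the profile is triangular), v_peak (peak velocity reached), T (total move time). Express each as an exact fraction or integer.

t_a=10 t_c=0 v_peak=20 T=20

vₘ²/aₘ = 26²/2 = 338
200 < 338 → triangular
v_peak = √(200·2) = √400 = 20
t_a = 20/2 = 10; t_c = 0
T = 2·10 = 20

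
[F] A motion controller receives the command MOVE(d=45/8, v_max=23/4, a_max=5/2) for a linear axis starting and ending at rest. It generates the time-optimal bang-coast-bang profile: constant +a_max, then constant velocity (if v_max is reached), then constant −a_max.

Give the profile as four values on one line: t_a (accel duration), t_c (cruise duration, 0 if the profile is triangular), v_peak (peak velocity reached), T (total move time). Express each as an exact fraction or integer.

t_a=3/2 t_c=0 v_peak=15/4 T=3

vₘ²/aₘ = (23/4)²/(5/2) = 529/40
45/8 < 529/40 ⇒ no cruise
v_peak = √(45/8·5/2) = √(225/16) = 15/4
t_a = (15/4)/(5/2) = 3/2; t_c = 0
T = 2·3/2 = 3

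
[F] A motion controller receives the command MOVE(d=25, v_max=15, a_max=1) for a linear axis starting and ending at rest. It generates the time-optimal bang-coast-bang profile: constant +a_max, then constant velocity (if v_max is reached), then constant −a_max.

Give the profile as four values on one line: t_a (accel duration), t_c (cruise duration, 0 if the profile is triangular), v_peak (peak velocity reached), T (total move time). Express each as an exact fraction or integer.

t_a=5 t_c=0 v_peak=5 T=10

v_max²/a_max = 15²/1 = 225
25 < 225 ⇒ no cruise
v_peak = √(25·1) = √25 = 5
t_a = 5/1 = 5; t_c = 0
T = 2·5 = 10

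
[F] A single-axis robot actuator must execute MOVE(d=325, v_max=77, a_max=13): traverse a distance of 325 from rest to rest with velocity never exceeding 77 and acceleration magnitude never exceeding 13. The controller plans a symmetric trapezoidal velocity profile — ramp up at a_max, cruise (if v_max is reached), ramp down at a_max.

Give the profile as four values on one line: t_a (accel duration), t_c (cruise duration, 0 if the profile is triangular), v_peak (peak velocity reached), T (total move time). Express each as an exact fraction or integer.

t_a=5 t_c=0 v_peak=65 T=10

vₘ²/aₘ = 77²/13 = 5929/13
325 < 5929/13 so t_c = 0
v_peak = √(325·13) = √4225 = 65
t_a = 65/13 = 5; t_c = 0
T = 2·5 = 10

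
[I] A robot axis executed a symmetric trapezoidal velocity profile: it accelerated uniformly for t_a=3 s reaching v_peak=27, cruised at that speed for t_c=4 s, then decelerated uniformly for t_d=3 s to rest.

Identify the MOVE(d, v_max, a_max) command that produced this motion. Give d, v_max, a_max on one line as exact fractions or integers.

d=189 v_max=27 a_max=9

a_max = 27/3 = 9
d_a = ½·27·3 = 81/2; d_c = 27·4 = 108
d = 2·81/2 + 108 = 189
t_c = 4 > 0 ⇒ limit active, v_max = 27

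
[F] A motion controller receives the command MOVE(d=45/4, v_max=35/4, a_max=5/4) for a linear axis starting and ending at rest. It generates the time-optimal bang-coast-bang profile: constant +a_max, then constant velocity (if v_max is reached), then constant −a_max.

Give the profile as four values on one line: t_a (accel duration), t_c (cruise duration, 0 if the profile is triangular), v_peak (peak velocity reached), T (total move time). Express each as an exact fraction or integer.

t_a=3 t_c=0 v_peak=15/4 T=6

v_max²/a_max = (35/4)²/(5/4) = 245/4
45/4 < 245/4 so t_c = 0
v_peak = √(45/4·5/4) = √(225/16) = 15/4
t_a = (15/4)/(5/4) = 3; t_c = 0
T = 2·3 = 6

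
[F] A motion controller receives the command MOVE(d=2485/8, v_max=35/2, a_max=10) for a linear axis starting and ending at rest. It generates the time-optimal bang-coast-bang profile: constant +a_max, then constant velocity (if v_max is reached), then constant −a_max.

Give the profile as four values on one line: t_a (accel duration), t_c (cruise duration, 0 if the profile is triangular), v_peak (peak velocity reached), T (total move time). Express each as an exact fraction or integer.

(v_max)²/a_max = (35/2)²/10 = 245/8
2485/8 ≥ 245/8 so v_max reached
t_a = (35/2)/10 = 7/4; v_peak = 35/2
d_cruise = 2485/8 − 245/8 = 280; t_c = 280/(35/2) = 16
T = 2·7/4 + 16 = 39/2

t_a=7/4 t_c=16 v_peak=35/2 T=39/2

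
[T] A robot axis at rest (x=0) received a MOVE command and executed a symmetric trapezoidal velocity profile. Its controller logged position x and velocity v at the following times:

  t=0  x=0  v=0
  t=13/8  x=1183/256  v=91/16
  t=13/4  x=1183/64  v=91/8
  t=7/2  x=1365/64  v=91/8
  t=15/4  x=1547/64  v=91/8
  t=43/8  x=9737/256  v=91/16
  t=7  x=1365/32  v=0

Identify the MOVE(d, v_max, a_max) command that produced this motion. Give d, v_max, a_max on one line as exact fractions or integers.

d=1365/32 v_max=91/8 a_max=7/2

final state: t=7, x=1365/32, v=0 → d = 1365/32
a_max = (91/16−0)/(13/8−0) = 7/2
max v = 91/8 over t∈[13/4,15/4] → v_max = 91/8
check: 91/8·(13/4+1/2) = 1365/32 ✓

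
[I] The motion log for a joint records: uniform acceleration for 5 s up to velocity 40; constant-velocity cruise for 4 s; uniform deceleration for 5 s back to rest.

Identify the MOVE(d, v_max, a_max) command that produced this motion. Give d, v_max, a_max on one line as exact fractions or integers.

a_max = 40/5 = 8
d_a = ½·40·5 = 100; d_c = 40·4 = 160
d = 2·100 + 160 = 360
t_c = 4 > 0 ⇒ limit active, v_max = 40

d=360 v_max=40 a_max=8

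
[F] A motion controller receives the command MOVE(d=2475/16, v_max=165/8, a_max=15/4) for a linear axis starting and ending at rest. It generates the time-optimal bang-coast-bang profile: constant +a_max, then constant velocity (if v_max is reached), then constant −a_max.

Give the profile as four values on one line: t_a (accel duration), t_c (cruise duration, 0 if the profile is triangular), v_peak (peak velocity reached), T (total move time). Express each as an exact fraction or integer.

t_a=11/2 t_c=2 v_peak=165/8 T=13

(v_max)²/a_max = (165/8)²/(15/4) = 1815/16
2475/16 ≥ 1815/16 so v_max reached
t_a = (165/8)/(15/4) = 11/2; v_peak = 165/8
d_cruise = 2475/16 − 1815/16 = 165/4; t_c = (165/4)/(165/8) = 2
T = 2·11/2 + 2 = 13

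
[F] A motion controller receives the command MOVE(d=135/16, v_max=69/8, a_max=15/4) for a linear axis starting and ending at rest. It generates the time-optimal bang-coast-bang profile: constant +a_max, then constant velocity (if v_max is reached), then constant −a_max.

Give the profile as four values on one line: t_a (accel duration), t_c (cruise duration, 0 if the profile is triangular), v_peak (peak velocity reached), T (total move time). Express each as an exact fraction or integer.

(v_max)²/a_max = (69/8)²/(15/4) = 1587/80
135/16 < 1587/80 → triangular
v_peak = √(135/16·15/4) = √(2025/64) = 45/8
t_a = (45/8)/(15/4) = 3/2; t_c = 0
T = 2·3/2 = 3

t_a=3/2 t_c=0 v_peak=45/8 T=3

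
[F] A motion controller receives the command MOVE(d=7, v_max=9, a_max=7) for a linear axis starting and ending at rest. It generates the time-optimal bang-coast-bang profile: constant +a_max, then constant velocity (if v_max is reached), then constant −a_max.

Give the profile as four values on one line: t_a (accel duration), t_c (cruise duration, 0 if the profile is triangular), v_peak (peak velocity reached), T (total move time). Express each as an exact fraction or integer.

vₘ²/aₘ = 9²/7 = 81/7
7 < 81/7 → triangular
v_peak = √(7·7) = √49 = 7
t_a = 7/7 = 1; t_c = 0
T = 2·1 = 2

t_a=1 t_c=0 v_peak=7 T=2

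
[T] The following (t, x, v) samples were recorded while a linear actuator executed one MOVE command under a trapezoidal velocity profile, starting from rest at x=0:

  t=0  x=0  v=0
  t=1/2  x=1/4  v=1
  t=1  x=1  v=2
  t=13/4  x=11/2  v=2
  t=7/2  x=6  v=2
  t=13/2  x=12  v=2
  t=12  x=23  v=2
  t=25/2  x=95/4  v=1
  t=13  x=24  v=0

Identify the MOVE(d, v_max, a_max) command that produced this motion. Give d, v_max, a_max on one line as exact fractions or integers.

final state: t=13, x=24, v=0 → d = 24
a_max = (1−0)/(1/2−0) = 2
max v = 2 over t∈[1,12] → v_max = 2
check: 2·(1+11) = 24 ✓

d=24 v_max=2 a_max=2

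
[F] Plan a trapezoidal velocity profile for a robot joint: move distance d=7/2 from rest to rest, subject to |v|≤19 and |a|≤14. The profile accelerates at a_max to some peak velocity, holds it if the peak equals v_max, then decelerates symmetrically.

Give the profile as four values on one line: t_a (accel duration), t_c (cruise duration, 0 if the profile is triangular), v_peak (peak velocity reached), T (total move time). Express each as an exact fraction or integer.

vₘ²/aₘ = 19²/14 = 361/14
7/2 < 361/14 so t_c = 0
v_peak = √(7/2·14) = √49 = 7
t_a = 7/14 = 1/2; t_c = 0
T = 2·1/2 = 1

t_a=1/2 t_c=0 v_peak=7 T=1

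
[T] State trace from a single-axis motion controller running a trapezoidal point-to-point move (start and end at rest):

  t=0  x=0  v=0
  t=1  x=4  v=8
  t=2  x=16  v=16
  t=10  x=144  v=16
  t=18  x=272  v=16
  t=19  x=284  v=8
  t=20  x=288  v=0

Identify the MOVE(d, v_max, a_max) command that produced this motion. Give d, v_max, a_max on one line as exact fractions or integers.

final state: t=20, x=288, v=0 → d = 288
a_max = (8−0)/(1−0) = 8
max v = 16 over t∈[2,18] → v_max = 16
check: 16·(2+16) = 288 ✓

d=288 v_max=16 a_max=8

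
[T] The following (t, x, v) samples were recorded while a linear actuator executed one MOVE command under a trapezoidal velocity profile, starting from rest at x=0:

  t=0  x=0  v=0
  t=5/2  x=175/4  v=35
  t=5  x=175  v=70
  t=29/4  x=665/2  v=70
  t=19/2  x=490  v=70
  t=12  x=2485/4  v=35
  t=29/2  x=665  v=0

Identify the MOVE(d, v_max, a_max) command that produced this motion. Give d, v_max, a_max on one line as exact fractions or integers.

final state: t=29/2, x=665, v=0 → d = 665
a_max = (35−0)/(5/2−0) = 14
max v = 70 over t∈[5,19/2] → v_max = 70
check: 70·(5+9/2) = 665 ✓

d=665 v_max=70 a_max=14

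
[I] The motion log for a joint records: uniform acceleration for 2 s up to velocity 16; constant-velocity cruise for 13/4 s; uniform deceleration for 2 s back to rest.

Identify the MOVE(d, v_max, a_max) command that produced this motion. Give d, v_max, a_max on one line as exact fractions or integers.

a_max = 16/2 = 8
d_a = ½·16·2 = 16; d_c = 16·13/4 = 52
d = 2·16 + 52 = 84
t_c = 13/4 > 0 ⇒ limit active, v_max = 16

d=84 v_max=16 a_max=8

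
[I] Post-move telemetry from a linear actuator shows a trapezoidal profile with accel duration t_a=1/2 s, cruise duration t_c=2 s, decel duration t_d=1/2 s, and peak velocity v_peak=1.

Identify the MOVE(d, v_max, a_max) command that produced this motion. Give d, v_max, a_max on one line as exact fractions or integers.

a_max = 1/(1/2) = 2
d_a = ½·1·1/2 = 1/4; d_c = 1·2 = 2
d = 2·1/4 + 2 = 5/2
t_c = 2 > 0 → v_max = v_peak = 1

d=5/2 v_max=1 a_max=2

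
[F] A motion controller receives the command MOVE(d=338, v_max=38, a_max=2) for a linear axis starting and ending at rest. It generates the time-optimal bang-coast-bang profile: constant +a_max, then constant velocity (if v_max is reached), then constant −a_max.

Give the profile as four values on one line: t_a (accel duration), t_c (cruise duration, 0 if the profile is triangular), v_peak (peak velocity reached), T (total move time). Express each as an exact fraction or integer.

t_a=13 t_c=0 v_peak=26 T=26

(v_max)²/a_max = 38²/2 = 722
338 < 722 so t_c = 0
v_peak = √(338·2) = √676 = 26
t_a = 26/2 = 13; t_c = 0
T = 2·13 = 26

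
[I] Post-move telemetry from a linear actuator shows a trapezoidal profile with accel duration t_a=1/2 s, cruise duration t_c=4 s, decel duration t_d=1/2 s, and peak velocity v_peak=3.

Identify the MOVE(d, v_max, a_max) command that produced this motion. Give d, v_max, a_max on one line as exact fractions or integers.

a_max = 3/(1/2) = 6
d_a = ½·3·1/2 = 3/4; d_c = 3·4 = 12
d = 2·3/4 + 12 = 27/2
t_c = 4 > 0 → v_max = v_peak = 3

d=27/2 v_max=3 a_max=6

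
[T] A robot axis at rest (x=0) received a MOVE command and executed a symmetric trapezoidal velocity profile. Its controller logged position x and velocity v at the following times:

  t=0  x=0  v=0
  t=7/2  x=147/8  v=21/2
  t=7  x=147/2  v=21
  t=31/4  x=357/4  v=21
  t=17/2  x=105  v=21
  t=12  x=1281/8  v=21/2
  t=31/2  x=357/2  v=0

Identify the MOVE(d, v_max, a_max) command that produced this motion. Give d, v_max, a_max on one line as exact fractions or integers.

final state: t=31/2, x=357/2, v=0 → d = 357/2
a_max = (21/2−0)/(7/2−0) = 3
max v = 21 over t∈[7,17/2] → v_max = 21
check: 21·(7+3/2) = 357/2 ✓

d=357/2 v_max=21 a_max=3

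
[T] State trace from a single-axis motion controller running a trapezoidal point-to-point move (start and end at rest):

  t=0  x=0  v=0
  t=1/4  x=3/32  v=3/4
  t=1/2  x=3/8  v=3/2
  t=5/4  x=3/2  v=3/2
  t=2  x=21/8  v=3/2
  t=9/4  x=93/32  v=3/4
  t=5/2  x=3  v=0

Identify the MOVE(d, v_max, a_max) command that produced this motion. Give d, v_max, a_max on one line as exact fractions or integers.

final state: t=5/2, x=3, v=0 → d = 3
a_max = (3/4−0)/(1/4−0) = 3
max v = 3/2 over t∈[1/2,2] → v_max = 3/2
check: 3/2·(1/2+3/2) = 3 ✓

d=3 v_max=3/2 a_max=3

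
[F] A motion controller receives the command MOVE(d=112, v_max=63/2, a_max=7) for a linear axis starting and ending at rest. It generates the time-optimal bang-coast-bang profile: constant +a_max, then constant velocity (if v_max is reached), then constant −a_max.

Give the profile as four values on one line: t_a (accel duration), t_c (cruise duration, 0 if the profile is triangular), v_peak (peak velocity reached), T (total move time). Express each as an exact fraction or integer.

t_a=4 t_c=0 v_peak=28 T=8

(v_max)²/a_max = (63/2)²/7 = 567/4
112 < 567/4 ⇒ no cruise
v_peak = √(112·7) = √784 = 28
t_a = 28/7 = 4; t_c = 0
T = 2·4 = 8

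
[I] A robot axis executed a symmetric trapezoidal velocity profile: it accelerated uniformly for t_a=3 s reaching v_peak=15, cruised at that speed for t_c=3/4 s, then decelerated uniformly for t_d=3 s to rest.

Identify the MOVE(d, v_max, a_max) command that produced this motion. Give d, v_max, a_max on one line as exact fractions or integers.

a_max = 15/3 = 5
d_a = ½·15·3 = 45/2; d_c = 15·3/4 = 45/4
d = 2·45/2 + 45/4 = 225/4
t_c = 3/4 > 0 so v_max = 15

d=225/4 v_max=15 a_max=5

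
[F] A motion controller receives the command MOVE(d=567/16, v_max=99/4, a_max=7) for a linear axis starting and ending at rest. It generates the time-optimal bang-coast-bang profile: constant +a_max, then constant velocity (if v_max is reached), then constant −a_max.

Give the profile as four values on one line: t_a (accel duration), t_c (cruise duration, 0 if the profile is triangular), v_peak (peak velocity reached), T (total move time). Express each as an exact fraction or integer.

t_a=9/4 t_c=0 v_peak=63/4 T=9/2

v_max²/a_max = (99/4)²/7 = 9801/112
567/16 < 9801/112 so t_c = 0
v_peak = √(567/16·7) = √(3969/16) = 63/4
t_a = (63/4)/7 = 9/4; t_c = 0
T = 2·9/4 = 9/2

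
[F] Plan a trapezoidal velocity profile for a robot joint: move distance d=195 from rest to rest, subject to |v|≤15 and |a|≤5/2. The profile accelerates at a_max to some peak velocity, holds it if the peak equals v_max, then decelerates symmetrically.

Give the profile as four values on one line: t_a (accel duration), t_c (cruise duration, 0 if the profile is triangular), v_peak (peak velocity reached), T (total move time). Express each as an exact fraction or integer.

t_a=6 t_c=7 v_peak=15 T=19

v_max²/a_max = 15²/(5/2) = 90
195 ≥ 90 → trapezoidal
t_a = 15/(5/2) = 6; v_peak = 15
d_cruise = 195 − 90 = 105; t_c = 105/15 = 7
T = 2·6 + 7 = 19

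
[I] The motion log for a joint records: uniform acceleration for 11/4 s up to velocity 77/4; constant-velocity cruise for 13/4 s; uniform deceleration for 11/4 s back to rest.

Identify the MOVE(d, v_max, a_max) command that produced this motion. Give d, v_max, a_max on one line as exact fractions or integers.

a_max = (77/4)/(11/4) = 7
d_a = ½·77/4·11/4 = 847/32; d_c = 77/4·13/4 = 1001/16
d = 2·847/32 + 1001/16 = 231/2
t_c = 13/4 > 0 so v_max = 77/4

d=231/2 v_max=77/4 a_max=7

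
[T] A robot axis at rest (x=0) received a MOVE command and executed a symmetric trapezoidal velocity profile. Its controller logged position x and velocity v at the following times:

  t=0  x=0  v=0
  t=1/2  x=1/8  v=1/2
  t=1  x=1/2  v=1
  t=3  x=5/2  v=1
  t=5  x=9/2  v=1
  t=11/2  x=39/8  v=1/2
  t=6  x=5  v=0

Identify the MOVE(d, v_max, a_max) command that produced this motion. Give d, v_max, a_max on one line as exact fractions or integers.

final state: t=6, x=5, v=0 → d = 5
a_max = (1/2−0)/(1/2−0) = 1
max v = 1 over t∈[1,5] → v_max = 1
check: 1·(1+4) = 5 ✓

d=5 v_max=1 a_max=1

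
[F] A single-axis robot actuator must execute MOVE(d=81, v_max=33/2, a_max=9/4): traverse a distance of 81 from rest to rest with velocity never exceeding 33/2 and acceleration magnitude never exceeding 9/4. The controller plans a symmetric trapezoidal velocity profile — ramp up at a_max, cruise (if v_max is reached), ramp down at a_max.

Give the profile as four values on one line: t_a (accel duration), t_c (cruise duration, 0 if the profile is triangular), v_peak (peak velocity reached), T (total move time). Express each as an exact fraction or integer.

t_a=6 t_c=0 v_peak=27/2 T=12

vₘ²/aₘ = (33/2)²/(9/4) = 121
81 < 121 → triangular
v_peak = √(81·9/4) = √(729/4) = 27/2
t_a = (27/2)/(9/4) = 6; t_c = 0
T = 2·6 = 12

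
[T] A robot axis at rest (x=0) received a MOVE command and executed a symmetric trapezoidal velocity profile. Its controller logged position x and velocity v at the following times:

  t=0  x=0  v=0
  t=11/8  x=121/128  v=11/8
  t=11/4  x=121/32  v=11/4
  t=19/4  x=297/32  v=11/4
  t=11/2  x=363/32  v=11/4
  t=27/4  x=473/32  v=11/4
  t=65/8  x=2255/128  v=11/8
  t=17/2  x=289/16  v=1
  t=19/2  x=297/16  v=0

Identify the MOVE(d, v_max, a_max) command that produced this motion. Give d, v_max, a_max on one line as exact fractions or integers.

final state: t=19/2, x=297/16, v=0 → d = 297/16
a_max = (11/8−0)/(11/8−0) = 1
max v = 11/4 over t∈[11/4,27/4] → v_max = 11/4
check: 11/4·(11/4+4) = 297/16 ✓

d=297/16 v_max=11/4 a_max=1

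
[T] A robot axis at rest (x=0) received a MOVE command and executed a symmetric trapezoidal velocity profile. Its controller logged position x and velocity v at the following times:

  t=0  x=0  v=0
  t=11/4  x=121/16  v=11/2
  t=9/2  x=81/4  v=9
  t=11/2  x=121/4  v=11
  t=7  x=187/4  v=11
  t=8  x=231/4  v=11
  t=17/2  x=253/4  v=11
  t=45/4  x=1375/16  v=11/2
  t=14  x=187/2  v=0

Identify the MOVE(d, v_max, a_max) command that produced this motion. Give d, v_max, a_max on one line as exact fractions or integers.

d=187/2 v_max=11 a_max=2

final state: t=14, x=187/2, v=0 → d = 187/2
a_max = (11/2−0)/(11/4−0) = 2
max v = 11 over t∈[11/2,17/2] → v_max = 11
check: 11·(11/2+3) = 187/2 ✓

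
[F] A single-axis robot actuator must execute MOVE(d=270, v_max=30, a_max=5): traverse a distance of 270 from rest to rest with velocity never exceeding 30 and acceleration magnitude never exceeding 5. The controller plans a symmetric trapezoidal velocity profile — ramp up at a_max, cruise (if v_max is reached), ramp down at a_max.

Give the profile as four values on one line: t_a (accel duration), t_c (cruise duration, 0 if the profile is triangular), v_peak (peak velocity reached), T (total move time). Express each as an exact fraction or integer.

(v_max)²/a_max = 30²/5 = 180
270 ≥ 180 ⇒ cruise phase
t_a = 30/5 = 6; v_peak = 30
d_cruise = 270 − 180 = 90; t_c = 90/30 = 3
T = 2·6 + 3 = 15

t_a=6 t_c=3 v_peak=30 T=15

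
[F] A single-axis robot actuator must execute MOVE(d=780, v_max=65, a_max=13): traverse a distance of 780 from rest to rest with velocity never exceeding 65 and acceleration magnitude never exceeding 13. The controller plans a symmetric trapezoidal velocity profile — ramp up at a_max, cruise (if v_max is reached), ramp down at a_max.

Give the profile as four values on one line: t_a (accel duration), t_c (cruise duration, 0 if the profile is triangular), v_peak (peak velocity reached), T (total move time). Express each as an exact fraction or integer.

t_a=5 t_c=7 v_peak=65 T=17

vₘ²/aₘ = 65²/13 = 325
780 ≥ 325 so v_max reached
t_a = 65/13 = 5; v_peak = 65
d_cruise = 780 − 325 = 455; t_c = 455/65 = 7
T = 2·5 + 7 = 17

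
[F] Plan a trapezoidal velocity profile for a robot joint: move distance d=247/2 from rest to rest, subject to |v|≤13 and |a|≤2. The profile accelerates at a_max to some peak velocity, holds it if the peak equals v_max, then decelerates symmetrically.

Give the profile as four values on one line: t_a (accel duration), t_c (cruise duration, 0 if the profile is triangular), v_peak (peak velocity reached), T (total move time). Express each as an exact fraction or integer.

v_max²/a_max = 13²/2 = 169/2
247/2 ≥ 169/2 so v_max reached
t_a = 13/2; v_peak = 13
d_cruise = 247/2 − 169/2 = 39; t_c = 39/13 = 3
T = 2·13/2 + 3 = 16

t_a=13/2 t_c=3 v_peak=13 T=16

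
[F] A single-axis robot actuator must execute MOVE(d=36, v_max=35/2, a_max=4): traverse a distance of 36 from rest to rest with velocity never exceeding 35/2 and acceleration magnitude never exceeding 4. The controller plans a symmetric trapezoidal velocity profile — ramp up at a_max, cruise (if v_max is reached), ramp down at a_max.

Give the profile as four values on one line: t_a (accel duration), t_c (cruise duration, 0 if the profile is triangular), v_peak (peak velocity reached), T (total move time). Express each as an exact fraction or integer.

(v_max)²/a_max = (35/2)²/4 = 1225/16
36 < 1225/16 so t_c = 0
v_peak = √(36·4) = √144 = 12
t_a = 12/4 = 3; t_c = 0
T = 2·3 = 6

t_a=3 t_c=0 v_peak=12 T=6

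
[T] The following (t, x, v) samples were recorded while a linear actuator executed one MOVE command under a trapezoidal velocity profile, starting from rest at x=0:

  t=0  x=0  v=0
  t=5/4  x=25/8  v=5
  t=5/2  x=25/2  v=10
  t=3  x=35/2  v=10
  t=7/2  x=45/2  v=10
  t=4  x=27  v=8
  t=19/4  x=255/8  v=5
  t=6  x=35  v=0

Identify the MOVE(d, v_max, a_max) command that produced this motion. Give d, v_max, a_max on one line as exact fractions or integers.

final state: t=6, x=35, v=0 → d = 35
a_max = (5−0)/(5/4−0) = 4
max v = 10 over t∈[5/2,7/2] → v_max = 10
check: 10·(5/2+1) = 35 ✓

d=35 v_max=10 a_max=4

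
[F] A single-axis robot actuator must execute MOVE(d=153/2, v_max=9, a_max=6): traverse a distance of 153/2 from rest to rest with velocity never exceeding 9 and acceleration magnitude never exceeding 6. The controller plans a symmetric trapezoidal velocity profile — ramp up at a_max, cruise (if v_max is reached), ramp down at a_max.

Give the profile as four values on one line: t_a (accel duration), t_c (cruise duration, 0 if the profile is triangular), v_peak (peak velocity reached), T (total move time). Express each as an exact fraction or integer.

v_max²/a_max = 9²/6 = 27/2
153/2 ≥ 27/2 → trapezoidal
t_a = 9/6 = 3/2; v_peak = 9
d_cruise = 153/2 − 27/2 = 63; t_c = 63/9 = 7
T = 2·3/2 + 7 = 10

t_a=3/2 t_c=7 v_peak=9 T=10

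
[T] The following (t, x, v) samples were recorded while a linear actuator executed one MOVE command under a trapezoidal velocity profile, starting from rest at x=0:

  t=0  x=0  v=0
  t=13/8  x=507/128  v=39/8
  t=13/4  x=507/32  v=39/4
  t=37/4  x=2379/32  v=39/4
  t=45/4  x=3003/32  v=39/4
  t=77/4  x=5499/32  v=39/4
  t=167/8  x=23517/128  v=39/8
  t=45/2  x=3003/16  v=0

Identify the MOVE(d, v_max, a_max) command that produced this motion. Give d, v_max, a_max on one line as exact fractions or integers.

d=3003/16 v_max=39/4 a_max=3

final state: t=45/2, x=3003/16, v=0 → d = 3003/16
a_max = (39/8−0)/(13/8−0) = 3
max v = 39/4 over t∈[13/4,77/4] → v_max = 39/4
check: 39/4·(13/4+16) = 3003/16 ✓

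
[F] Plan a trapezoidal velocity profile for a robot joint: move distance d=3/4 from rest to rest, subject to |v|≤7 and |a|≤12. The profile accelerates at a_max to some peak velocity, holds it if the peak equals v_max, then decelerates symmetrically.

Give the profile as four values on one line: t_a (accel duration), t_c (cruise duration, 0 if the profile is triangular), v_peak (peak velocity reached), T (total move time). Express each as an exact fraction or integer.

t_a=1/4 t_c=0 v_peak=3 T=1/2

(v_max)²/a_max = 7²/12 = 49/12
3/4 < 49/12 → triangular
v_peak = √(3/4·12) = √9 = 3
t_a = 3/12 = 1/4; t_c = 0
T = 2·1/4 = 1/2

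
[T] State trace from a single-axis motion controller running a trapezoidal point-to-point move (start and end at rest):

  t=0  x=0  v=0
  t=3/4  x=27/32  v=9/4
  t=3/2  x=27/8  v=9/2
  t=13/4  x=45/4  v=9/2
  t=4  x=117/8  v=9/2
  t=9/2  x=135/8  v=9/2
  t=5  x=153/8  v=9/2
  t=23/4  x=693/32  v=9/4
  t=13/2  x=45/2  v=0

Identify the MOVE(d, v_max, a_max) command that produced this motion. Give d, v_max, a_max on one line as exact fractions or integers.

final state: t=13/2, x=45/2, v=0 → d = 45/2
a_max = (9/4−0)/(3/4−0) = 3
max v = 9/2 over t∈[3/2,5] → v_max = 9/2
check: 9/2·(3/2+7/2) = 45/2 ✓

d=45/2 v_max=9/2 a_max=3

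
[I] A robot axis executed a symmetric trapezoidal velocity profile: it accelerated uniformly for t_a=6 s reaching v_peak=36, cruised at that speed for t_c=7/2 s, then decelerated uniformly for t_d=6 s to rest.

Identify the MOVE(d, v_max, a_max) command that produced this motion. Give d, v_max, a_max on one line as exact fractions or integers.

a_max = 36/6 = 6
d_a = ½·36·6 = 108; d_c = 36·7/2 = 126
d = 2·108 + 126 = 342
t_c = 7/2 > 0 so v_max = 36

d=342 v_max=36 a_max=6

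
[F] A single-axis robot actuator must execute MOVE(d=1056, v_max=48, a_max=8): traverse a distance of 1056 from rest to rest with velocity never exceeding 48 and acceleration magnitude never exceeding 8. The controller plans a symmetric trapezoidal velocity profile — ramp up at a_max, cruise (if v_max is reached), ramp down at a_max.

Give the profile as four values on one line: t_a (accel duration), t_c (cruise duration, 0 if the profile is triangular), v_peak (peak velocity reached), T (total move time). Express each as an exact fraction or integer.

t_a=6 t_c=16 v_peak=48 T=28

(v_max)²/a_max = 48²/8 = 288
1056 ≥ 288 → trapezoidal
t_a = 48/8 = 6; v_peak = 48
d_cruise = 1056 − 288 = 768; t_c = 768/48 = 16
T = 2·6 + 16 = 28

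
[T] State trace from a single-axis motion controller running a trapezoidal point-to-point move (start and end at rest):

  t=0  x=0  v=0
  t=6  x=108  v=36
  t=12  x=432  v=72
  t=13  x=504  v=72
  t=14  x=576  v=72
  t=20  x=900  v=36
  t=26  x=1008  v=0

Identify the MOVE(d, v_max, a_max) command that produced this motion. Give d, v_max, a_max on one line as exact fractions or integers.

d=1008 v_max=72 a_max=6

final state: t=26, x=1008, v=0 → d = 1008
a_max = (36−0)/(6−0) = 6
max v = 72 over t∈[12,14] → v_max = 72
check: 72·(12+2) = 1008 ✓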